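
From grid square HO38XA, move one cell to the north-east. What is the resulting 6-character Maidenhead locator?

Longitude subsquare x = 23; +1 → 24, wraps to 0 = a, carry into square.
Longitude square 3; +1 → 4.
Latitude subsquare a = 0; +1 → 1 = b.

HO48ab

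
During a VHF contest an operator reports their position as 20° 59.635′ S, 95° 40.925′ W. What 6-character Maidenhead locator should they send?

EG29da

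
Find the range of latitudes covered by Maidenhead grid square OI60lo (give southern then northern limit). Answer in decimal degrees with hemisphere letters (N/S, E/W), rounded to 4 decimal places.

9.4167° S, 9.3750° S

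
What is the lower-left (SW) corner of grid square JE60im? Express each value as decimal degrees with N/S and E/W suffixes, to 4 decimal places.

49.5000° S, 12.6667° E

Field J=9, E=4: +9·20° lon, +4·10° lat → SW at lon 0°, lat -50°.
Square 6, 0: +6·2° lon, +0·1° lat → SW at lon 12°, lat -50°.
Subsquare i=8, m=12: +8·0.0833333° lon, +12·0.0416667° lat → SW at lon 12.6667°, lat -49.5°.
latitude 49.5000° S, longitude 12.6667° E.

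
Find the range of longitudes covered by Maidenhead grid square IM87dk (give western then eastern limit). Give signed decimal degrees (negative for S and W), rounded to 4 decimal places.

-3.7500, -3.6667

Field I=8, M=12: +8·20° lon, +12·10° lat → SW at lon -20°, lat 30°.
Square 8, 7: +8·2° lon, +7·1° lat → SW at lon -4°, lat 37°.
Subsquare d=3, k=10: +3·0.0833333° lon, +10·0.0416667° lat → SW at lon -3.75°, lat 37.4167°.
Cell spans 0.0833333° lon × 0.0416667° lat.
west -3.7500, east -3.6667.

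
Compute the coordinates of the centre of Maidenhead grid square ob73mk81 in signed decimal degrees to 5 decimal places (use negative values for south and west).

-76.57708, 115.07083

Field O=14, B=1: +14·20° lon, +1·10° lat → SW at lon 100°, lat -80°.
Square 7, 3: +7·2° lon, +3·1° lat → SW at lon 114°, lat -77°.
Subsquare m=12, k=10: +12·0.0833333° lon, +10·0.0416667° lat → SW at lon 115°, lat -76.5833°.
Extended square 8, 1: +8·0.00833333° lon, +1·0.00416667° lat → SW at lon 115.067°, lat -76.5792°.
Cell spans 0.00833333° lon × 0.00416667° lat. Centre is SW corner plus half of each.
latitude -76.57708, longitude 115.07083.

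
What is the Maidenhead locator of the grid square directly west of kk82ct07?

KK82bt97

Longitude extended square 0; −1 → -1, wraps to 9, carry into subsquare.
Longitude subsquare c = 2; −1 → 1 = b.
The latitude characters are unchanged.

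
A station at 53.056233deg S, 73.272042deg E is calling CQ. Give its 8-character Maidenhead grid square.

MD66pw26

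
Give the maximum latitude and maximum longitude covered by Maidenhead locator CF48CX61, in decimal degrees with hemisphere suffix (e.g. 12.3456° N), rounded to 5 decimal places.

31.03333° S, 131.77500° W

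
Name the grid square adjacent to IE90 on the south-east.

Longitude square 9; +1 → 10, wraps to 0, carry into field.
Longitude field I = 8; +1 → 9 = J.
Latitude square 0; −1 → -1, wraps to 9, carry into field.
Latitude field E = 4; −1 → 3 = D.

JD09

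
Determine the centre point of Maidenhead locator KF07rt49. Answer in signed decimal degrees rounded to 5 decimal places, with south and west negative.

Field K=10, F=5: +10·20° lon, +5·10° lat → SW at lon 20°, lat -40°.
Square 0, 7: +0·2° lon, +7·1° lat → SW at lon 20°, lat -33°.
Subsquare r=17, t=19: +17·0.0833333° lon, +19·0.0416667° lat → SW at lon 21.4167°, lat -32.2083°.
Extended square 4, 9: +4·0.00833333° lon, +9·0.00416667° lat → SW at lon 21.45°, lat -32.1708°.
Cell spans 0.00833333° lon × 0.00416667° lat. Centre is SW corner plus half of each.
latitude -32.16875, longitude 21.45417.

-32.16875, 21.45417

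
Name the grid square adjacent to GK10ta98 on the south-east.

Longitude extended square 9; +1 → 10, wraps to 0, carry into subsquare.
Longitude subsquare t = 19; +1 → 20 = u.
Latitude extended square 8; −1 → 7.

GK10ua07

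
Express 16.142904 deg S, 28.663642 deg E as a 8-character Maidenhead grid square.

Offset from 180°W / 90°S: lon 208.66364°, lat 73.85710°.
Field: lon ⌊208.66364/20⌋ = 10 → K; lat ⌊73.85710/10⌋ = 7 → H.
Square: lon ⌊8.66364/2⌋ = 4; lat ⌊3.85710/1⌋ = 3.
Subsquare: lon ⌊0.66364/0.0833333⌋ = 7 → h; lat ⌊0.85710/0.0416667⌋ = 20 → u.
Extended square: lon ⌊0.08031/0.00833333⌋ = 9; lat ⌊0.02376/0.00416667⌋ = 5.

KH43hu95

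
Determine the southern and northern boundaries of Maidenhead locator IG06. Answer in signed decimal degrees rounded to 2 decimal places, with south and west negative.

Field I=8, G=6: +8·20° lon, +6·10° lat → SW at lon -20°, lat -30°.
Square 0, 6: +0·2° lon, +6·1° lat → SW at lon -20°, lat -24°.
Cell spans 2° lon × 1° lat.
south -24.00, north -23.00.

-24.00, -23.00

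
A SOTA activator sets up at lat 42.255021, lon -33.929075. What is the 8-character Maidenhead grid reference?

HN32ag81

Add 180° to longitude and 90° to latitude: 146.07092, 132.25502.
Field: 146.07092/20 → 7 → H, 132.25502/10 → 13 → N; chars HN.
Square: 6.07092/2 → 3, 2.25502/1 → 2; chars 32.
Subsquare: 0.07092/0.0833333 → 0 → a, 0.25502/0.0416667 → 6 → g; chars ag.
Extended square: 0.07092/0.00833333 → 8, 0.00502/0.00416667 → 1; chars 81.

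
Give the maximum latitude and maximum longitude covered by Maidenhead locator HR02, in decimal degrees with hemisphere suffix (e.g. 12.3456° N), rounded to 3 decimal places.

Field H=7, R=17: +7·20° lon, +17·10° lat → SW at lon -40°, lat 80°.
Square 0, 2: +0·2° lon, +2·1° lat → SW at lon -40°, lat 82°.
Cell spans 2° lon × 1° lat. NE corner is SW corner plus one full cell.
latitude 83.000° N, longitude 38.000° W.

83.000° N, 38.000° W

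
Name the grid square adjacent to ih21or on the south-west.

IH21nq

Longitude subsquare o = 14; −1 → 13 = n.
Latitude subsquare r = 17; −1 → 16 = q.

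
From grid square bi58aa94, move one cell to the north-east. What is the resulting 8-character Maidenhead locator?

Longitude extended square 9; +1 → 10, wraps to 0, carry into subsquare.
Longitude subsquare a = 0; +1 → 1 = b.
Latitude extended square 4; +1 → 5.

BI58ba05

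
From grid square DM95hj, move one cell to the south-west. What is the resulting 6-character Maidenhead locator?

Longitude subsquare h = 7; −1 → 6 = g.
Latitude subsquare j = 9; −1 → 8 = i.

DM95gi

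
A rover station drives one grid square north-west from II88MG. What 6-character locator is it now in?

II88lh

Longitude subsquare m = 12; −1 → 11 = l.
Latitude subsquare g = 6; +1 → 7 = h.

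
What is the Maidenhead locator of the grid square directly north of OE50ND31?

OE50nd32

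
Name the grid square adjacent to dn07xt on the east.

DN17at

Longitude subsquare x = 23; +1 → 24, wraps to 0 = a, carry into square.
Longitude square 0; +1 → 1.
The latitude characters are unchanged.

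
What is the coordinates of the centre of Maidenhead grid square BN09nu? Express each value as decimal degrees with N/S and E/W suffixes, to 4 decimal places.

Field B=1, N=13: +1·20° lon, +13·10° lat → SW at lon -160°, lat 40°.
Square 0, 9: +0·2° lon, +9·1° lat → SW at lon -160°, lat 49°.
Subsquare n=13, u=20: +13·0.0833333° lon, +20·0.0416667° lat → SW at lon -158.917°, lat 49.8333°.
Cell spans 0.0833333° lon × 0.0416667° lat. Centre is SW corner plus half of each.
latitude 49.8542° N, longitude 158.8750° W.

49.8542° N, 158.8750° W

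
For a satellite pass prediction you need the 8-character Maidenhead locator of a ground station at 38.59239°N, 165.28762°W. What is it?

AM78io52

Offset from 180°W / 90°S: lon 14.71238°, lat 128.59239°.
Field: 14.71238/20 → 0 → A, 128.59239/10 → 12 → M; chars AM.
Square: 14.71238/2 → 7, 8.59239/1 → 8; chars 78.
Subsquare: 0.71238/0.0833333 → 8 → i, 0.59239/0.0416667 → 14 → o; chars io.
Extended square: 0.04571/0.00833333 → 5, 0.00906/0.00416667 → 2; chars 52.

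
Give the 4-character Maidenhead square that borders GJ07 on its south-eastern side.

GJ16

Longitude square 0; +1 → 1.
Latitude square 7; −1 → 6.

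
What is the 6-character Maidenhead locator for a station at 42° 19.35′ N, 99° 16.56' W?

EN02ih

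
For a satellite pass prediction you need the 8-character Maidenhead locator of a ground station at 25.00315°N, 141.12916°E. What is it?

QL05na50

Offset from 180°W / 90°S: lon 321.12916°, lat 115.00315°.
Field (20°×10°, letters A–R): 321.12916/20 → 16 → Q, 115.00315/10 → 11 → L; chars QL.
Square (2°×1°, digits 0–9): 1.12916/2 → 0, 5.00315/1 → 5; chars 05.
Subsquare (5′×2.5′, letters a–x): 1.12916/0.0833333 → 13 → n, 0.00315/0.0416667 → 0 → a; chars na.
Extended square (30″×15″, digits 0–9): 0.04583/0.00833333 → 5, 0.00315/0.00416667 → 0; chars 50.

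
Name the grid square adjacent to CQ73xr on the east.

CQ83ar

Longitude subsquare x = 23; +1 → 24, wraps to 0 = a, carry into square.
Longitude square 7; +1 → 8.
The latitude characters are unchanged.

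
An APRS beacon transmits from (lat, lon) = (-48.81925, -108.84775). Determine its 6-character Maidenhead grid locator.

Add 180° to longitude and 90° to latitude: 71.1522, 41.1808.
Field: 71.1522/20 → 3 → D, 41.1808/10 → 4 → E; chars DE.
Square: 11.1522/2 → 5, 1.1808/1 → 1; chars 51.
Subsquare: 1.1522/0.0833333 → 13 → n, 0.1808/0.0416667 → 4 → e; chars ne.

DE51ne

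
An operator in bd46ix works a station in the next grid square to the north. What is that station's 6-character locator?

Latitude subsquare x = 23; +1 → 24, wraps to 0 = a, carry into square.
Latitude square 6; +1 → 7.
The longitude characters are unchanged.

BD47ia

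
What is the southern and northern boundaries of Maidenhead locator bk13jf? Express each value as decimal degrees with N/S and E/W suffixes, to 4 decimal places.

Field B=1, K=10: +1·20° lon, +10·10° lat → SW at lon -160°, lat 10°.
Square 1, 3: +1·2° lon, +3·1° lat → SW at lon -158°, lat 13°.
Subsquare j=9, f=5: +9·0.0833333° lon, +5·0.0416667° lat → SW at lon -157.25°, lat 13.2083°.
Cell spans 0.0833333° lon × 0.0416667° lat.
south 13.2083° N, north 13.2500° N.

13.2083° N, 13.2500° N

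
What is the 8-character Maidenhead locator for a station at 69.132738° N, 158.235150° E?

QP99cd81

Shift to the Maidenhead origin (180°W, 90°S): lon 338.23515, lat 159.13274.
Field (20°×10°, letters A–R): lon ⌊338.23515/20⌋ = 16 → Q; lat ⌊159.13274/10⌋ = 15 → P.
Square (2°×1°, digits 0–9): lon ⌊18.23515/2⌋ = 9; lat ⌊9.13274/1⌋ = 9.
Subsquare (5′×2.5′, letters a–x): lon ⌊0.23515/0.0833333⌋ = 2 → c; lat ⌊0.13274/0.0416667⌋ = 3 → d.
Extended square (30″×15″, digits 0–9): lon ⌊0.06848/0.00833333⌋ = 8; lat ⌊0.00774/0.00416667⌋ = 1.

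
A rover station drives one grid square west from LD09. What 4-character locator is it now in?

KD99

Longitude square 0; −1 → -1, wraps to 9, carry into field.
Longitude field L = 11; −1 → 10 = K.
The latitude characters are unchanged.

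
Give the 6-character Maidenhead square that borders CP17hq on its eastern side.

Longitude subsquare h = 7; +1 → 8 = i.
The latitude characters are unchanged.

CP17iq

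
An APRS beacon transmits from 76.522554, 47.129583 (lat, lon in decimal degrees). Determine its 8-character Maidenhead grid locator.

Shift to the Maidenhead origin (180°W, 90°S): lon 227.12958, lat 166.52255.
Field (20°×10°, letters A–R): 227.12958/20 → 11 → L, 166.52255/10 → 16 → Q; chars LQ.
Square (2°×1°, digits 0–9): 7.12958/2 → 3, 6.52255/1 → 6; chars 36.
Subsquare (5′×2.5′, letters a–x): 1.12958/0.0833333 → 13 → n, 0.52255/0.0416667 → 12 → m; chars nm.
Extended square (30″×15″, digits 0–9): 0.04625/0.00833333 → 5, 0.02255/0.00416667 → 5; chars 55.

LQ36nm55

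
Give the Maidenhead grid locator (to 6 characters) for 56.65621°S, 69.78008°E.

MD43vi

Shift to the Maidenhead origin (180°W, 90°S): lon 249.7801, lat 33.3438.
Field: 249.7801/20 → 12 → M, 33.3438/10 → 3 → D; chars MD.
Square: 9.7801/2 → 4, 3.3438/1 → 3; chars 43.
Subsquare: 1.7801/0.0833333 → 21 → v, 0.3438/0.0416667 → 8 → i; chars vi.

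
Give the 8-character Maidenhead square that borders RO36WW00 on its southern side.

Latitude extended square 0; −1 → -1, wraps to 9, carry into subsquare.
Latitude subsquare w = 22; −1 → 21 = v.
The longitude characters are unchanged.

RO36wv09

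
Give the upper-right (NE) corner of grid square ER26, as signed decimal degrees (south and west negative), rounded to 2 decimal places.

87.00, -94.00

Field E=4, R=17: +4·20° lon, +17·10° lat → SW at lon -100°, lat 80°.
Square 2, 6: +2·2° lon, +6·1° lat → SW at lon -96°, lat 86°.
Cell spans 2° lon × 1° lat. NE corner is SW corner plus one full cell.
latitude 87.00, longitude -94.00.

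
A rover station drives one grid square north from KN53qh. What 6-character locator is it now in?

KN53qi

Latitude subsquare h = 7; +1 → 8 = i.
The longitude characters are unchanged.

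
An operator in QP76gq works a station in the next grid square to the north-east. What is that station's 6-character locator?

Longitude subsquare g = 6; +1 → 7 = h.
Latitude subsquare q = 16; +1 → 17 = r.

QP76hr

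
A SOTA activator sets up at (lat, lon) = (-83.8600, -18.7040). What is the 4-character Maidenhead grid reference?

IA06

Shift to the Maidenhead origin (180°W, 90°S): lon 161.30, lat 6.14.
Field (20°×10°, letters A–R): 161.30/20 → 8 → I, 6.14/10 → 0 → A; chars IA.
Square (2°×1°, digits 0–9): 1.30/2 → 0, 6.14/1 → 6; chars 06.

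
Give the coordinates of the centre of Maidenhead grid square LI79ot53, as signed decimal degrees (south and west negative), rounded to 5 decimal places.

-0.19375, 55.21250

Field L=11, I=8: +11·20° lon, +8·10° lat → SW at lon 40°, lat -10°.
Square 7, 9: +7·2° lon, +9·1° lat → SW at lon 54°, lat -1°.
Subsquare o=14, t=19: +14·0.0833333° lon, +19·0.0416667° lat → SW at lon 55.1667°, lat -0.208333°.
Extended square 5, 3: +5·0.00833333° lon, +3·0.00416667° lat → SW at lon 55.2083°, lat -0.195833°.
Cell spans 0.00833333° lon × 0.00416667° lat. Centre is SW corner plus half of each.
latitude -0.19375, longitude 55.21250.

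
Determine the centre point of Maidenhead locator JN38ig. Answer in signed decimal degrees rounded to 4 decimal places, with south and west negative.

48.2708, 6.7083

Field J=9, N=13: +9·20° lon, +13·10° lat → SW at lon 0°, lat 40°.
Square 3, 8: +3·2° lon, +8·1° lat → SW at lon 6°, lat 48°.
Subsquare i=8, g=6: +8·0.0833333° lon, +6·0.0416667° lat → SW at lon 6.66667°, lat 48.25°.
Cell spans 0.0833333° lon × 0.0416667° lat. Centre is SW corner plus half of each.
latitude 48.2708, longitude 6.7083.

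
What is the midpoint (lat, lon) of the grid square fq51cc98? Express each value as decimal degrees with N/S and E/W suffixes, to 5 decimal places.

Field F=5, Q=16: +5·20° lon, +16·10° lat → SW at lon -80°, lat 70°.
Square 5, 1: +5·2° lon, +1·1° lat → SW at lon -70°, lat 71°.
Subsquare c=2, c=2: +2·0.0833333° lon, +2·0.0416667° lat → SW at lon -69.8333°, lat 71.0833°.
Extended square 9, 8: +9·0.00833333° lon, +8·0.00416667° lat → SW at lon -69.7583°, lat 71.1167°.
Cell spans 0.00833333° lon × 0.00416667° lat. Centre is SW corner plus half of each.
latitude 71.11875° N, longitude 69.75417° W.

71.11875° N, 69.75417° W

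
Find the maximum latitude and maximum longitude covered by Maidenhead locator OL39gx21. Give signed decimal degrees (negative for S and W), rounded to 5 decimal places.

29.96667, 106.52500

Field O=14, L=11: +14·20° lon, +11·10° lat → SW at lon 100°, lat 20°.
Square 3, 9: +3·2° lon, +9·1° lat → SW at lon 106°, lat 29°.
Subsquare g=6, x=23: +6·0.0833333° lon, +23·0.0416667° lat → SW at lon 106.5°, lat 29.9583°.
Extended square 2, 1: +2·0.00833333° lon, +1·0.00416667° lat → SW at lon 106.517°, lat 29.9625°.
Cell spans 0.00833333° lon × 0.00416667° lat. NE corner is SW corner plus one full cell.
latitude 29.96667, longitude 106.52500.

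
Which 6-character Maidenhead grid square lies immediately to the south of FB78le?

Latitude subsquare e = 4; −1 → 3 = d.
The longitude characters are unchanged.

FB78ld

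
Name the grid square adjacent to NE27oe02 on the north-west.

NE27ne93

Longitude extended square 0; −1 → -1, wraps to 9, carry into subsquare.
Longitude subsquare o = 14; −1 → 13 = n.
Latitude extended square 2; +1 → 3.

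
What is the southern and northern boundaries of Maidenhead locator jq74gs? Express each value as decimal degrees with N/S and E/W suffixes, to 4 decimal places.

Field J=9, Q=16: +9·20° lon, +16·10° lat → SW at lon 0°, lat 70°.
Square 7, 4: +7·2° lon, +4·1° lat → SW at lon 14°, lat 74°.
Subsquare g=6, s=18: +6·0.0833333° lon, +18·0.0416667° lat → SW at lon 14.5°, lat 74.75°.
Cell spans 0.0833333° lon × 0.0416667° lat.
south 74.7500° N, north 74.7917° N.

74.7500° N, 74.7917° N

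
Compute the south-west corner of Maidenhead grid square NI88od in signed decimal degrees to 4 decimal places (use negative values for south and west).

-1.8750, 97.1667

Field N=13, I=8: +13·20° lon, +8·10° lat → SW at lon 80°, lat -10°.
Square 8, 8: +8·2° lon, +8·1° lat → SW at lon 96°, lat -2°.
Subsquare o=14, d=3: +14·0.0833333° lon, +3·0.0416667° lat → SW at lon 97.1667°, lat -1.875°.
latitude -1.8750, longitude 97.1667.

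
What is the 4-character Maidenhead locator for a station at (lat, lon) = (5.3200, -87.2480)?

Shift to the Maidenhead origin (180°W, 90°S): lon 92.75, lat 95.32.
Field: 92.75/20 → 4 → E, 95.32/10 → 9 → J; chars EJ.
Square: 12.75/2 → 6, 5.32/1 → 5; chars 65.

EJ65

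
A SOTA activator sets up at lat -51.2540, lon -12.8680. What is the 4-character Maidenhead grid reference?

Offset from 180°W / 90°S: lon 167.13°, lat 38.75°.
Field: lon ⌊167.13/20⌋ = 8 → I; lat ⌊38.75/10⌋ = 3 → D.
Square: lon ⌊7.13/2⌋ = 3; lat ⌊8.75/1⌋ = 8.

ID38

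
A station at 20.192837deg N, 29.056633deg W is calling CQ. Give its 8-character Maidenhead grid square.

Offset from 180°W / 90°S: lon 150.94337°, lat 110.19284°.
Field: lon ⌊150.94337/20⌋ = 7 → H; lat ⌊110.19284/10⌋ = 11 → L.
Square: lon ⌊10.94337/2⌋ = 5; lat ⌊0.19284/1⌋ = 0.
Subsquare: lon ⌊0.94337/0.0833333⌋ = 11 → l; lat ⌊0.19284/0.0416667⌋ = 4 → e.
Extended square: lon ⌊0.02670/0.00833333⌋ = 3; lat ⌊0.02617/0.00416667⌋ = 6.

HL50le36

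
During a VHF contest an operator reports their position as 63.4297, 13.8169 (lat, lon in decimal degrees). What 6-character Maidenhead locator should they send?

JP63vk

Shift to the Maidenhead origin (180°W, 90°S): lon 193.8169, lat 153.4297.
Field: lon ⌊193.8169/20⌋ = 9 → J; lat ⌊153.4297/10⌋ = 15 → P.
Square: lon ⌊13.8169/2⌋ = 6; lat ⌊3.4297/1⌋ = 3.
Subsquare: lon ⌊1.8169/0.0833333⌋ = 21 → v; lat ⌊0.4297/0.0416667⌋ = 10 → k.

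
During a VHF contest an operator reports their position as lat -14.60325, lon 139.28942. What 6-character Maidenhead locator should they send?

Shift to the Maidenhead origin (180°W, 90°S): lon 319.2894, lat 75.3967.
Field: 319.2894/20 → 15 → P, 75.3967/10 → 7 → H; chars PH.
Square: 19.2894/2 → 9, 5.3967/1 → 5; chars 95.
Subsquare: 1.2894/0.0833333 → 15 → p, 0.3967/0.0416667 → 9 → j; chars pj.

PH95pj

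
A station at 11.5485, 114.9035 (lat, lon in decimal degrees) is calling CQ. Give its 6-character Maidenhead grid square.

OK71kn

Offset from 180°W / 90°S: lon 294.9035°, lat 101.5485°.
Field: lon ⌊294.9035/20⌋ = 14 → O; lat ⌊101.5485/10⌋ = 10 → K.
Square: lon ⌊14.9035/2⌋ = 7; lat ⌊1.5485/1⌋ = 1.
Subsquare: lon ⌊0.9035/0.0833333⌋ = 10 → k; lat ⌊0.5485/0.0416667⌋ = 13 → n.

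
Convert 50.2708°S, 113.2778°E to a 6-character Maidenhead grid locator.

Shift to the Maidenhead origin (180°W, 90°S): lon 293.2778, lat 39.7292.
Field (20°×10°, letters A–R): lon ⌊293.2778/20⌋ = 14 → O; lat ⌊39.7292/10⌋ = 3 → D.
Square (2°×1°, digits 0–9): lon ⌊13.2778/2⌋ = 6; lat ⌊9.7292/1⌋ = 9.
Subsquare (5′×2.5′, letters a–x): lon ⌊1.2778/0.0833333⌋ = 15 → p; lat ⌊0.7292/0.0416667⌋ = 17 → r.

OD69pr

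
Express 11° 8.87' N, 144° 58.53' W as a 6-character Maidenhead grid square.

BK71md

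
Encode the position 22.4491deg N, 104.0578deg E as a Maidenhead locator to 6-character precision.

Offset from 180°W / 90°S: lon 284.0578°, lat 112.4491°.
Field: lon ⌊284.0578/20⌋ = 14 → O; lat ⌊112.4491/10⌋ = 11 → L.
Square: lon ⌊4.0578/2⌋ = 2; lat ⌊2.4491/1⌋ = 2.
Subsquare: lon ⌊0.0578/0.0833333⌋ = 0 → a; lat ⌊0.4491/0.0416667⌋ = 10 → k.

OL22ak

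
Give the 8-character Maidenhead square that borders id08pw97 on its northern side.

ID08pw98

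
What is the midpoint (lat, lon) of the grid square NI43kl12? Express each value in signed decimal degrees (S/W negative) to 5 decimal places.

-6.53125, 88.84583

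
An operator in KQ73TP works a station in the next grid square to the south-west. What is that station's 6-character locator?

Longitude subsquare t = 19; −1 → 18 = s.
Latitude subsquare p = 15; −1 → 14 = o.

KQ73so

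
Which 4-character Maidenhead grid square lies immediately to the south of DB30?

DA39

Latitude square 0; −1 → -1, wraps to 9, carry into field.
Latitude field B = 1; −1 → 0 = A.
The longitude characters are unchanged.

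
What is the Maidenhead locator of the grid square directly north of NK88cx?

NK89ca

Latitude subsquare x = 23; +1 → 24, wraps to 0 = a, carry into square.
Latitude square 8; +1 → 9.
The longitude characters are unchanged.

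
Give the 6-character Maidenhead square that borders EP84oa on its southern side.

EP83ox

Latitude subsquare a = 0; −1 → -1, wraps to 23 = x, carry into square.
Latitude square 4; −1 → 3.
The longitude characters are unchanged.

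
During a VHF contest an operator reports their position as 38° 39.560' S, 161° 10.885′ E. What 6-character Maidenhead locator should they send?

RF01oi

Add 180° to longitude and 90° to latitude: 341.1814, 51.3407.
Field (20°×10°, letters A–R): lon ⌊341.1814/20⌋ = 17 → R; lat ⌊51.3407/10⌋ = 5 → F.
Square (2°×1°, digits 0–9): lon ⌊1.1814/2⌋ = 0; lat ⌊1.3407/1⌋ = 1.
Subsquare (5′×2.5′, letters a–x): lon ⌊1.1814/0.0833333⌋ = 14 → o; lat ⌊0.3407/0.0416667⌋ = 8 → i.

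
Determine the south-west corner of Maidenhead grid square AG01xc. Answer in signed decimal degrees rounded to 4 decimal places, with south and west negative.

-28.9167, -178.0833

Field A=0, G=6: +0·20° lon, +6·10° lat → SW at lon -180°, lat -30°.
Square 0, 1: +0·2° lon, +1·1° lat → SW at lon -180°, lat -29°.
Subsquare x=23, c=2: +23·0.0833333° lon, +2·0.0416667° lat → SW at lon -178.083°, lat -28.9167°.
latitude -28.9167, longitude -178.0833.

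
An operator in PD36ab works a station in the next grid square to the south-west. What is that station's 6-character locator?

PD26xa

Longitude subsquare a = 0; −1 → -1, wraps to 23 = x, carry into square.
Longitude square 3; −1 → 2.
Latitude subsquare b = 1; −1 → 0 = a.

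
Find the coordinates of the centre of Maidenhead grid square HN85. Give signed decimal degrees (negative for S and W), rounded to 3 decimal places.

45.500, -23.000

Field H=7, N=13: +7·20° lon, +13·10° lat → SW at lon -40°, lat 40°.
Square 8, 5: +8·2° lon, +5·1° lat → SW at lon -24°, lat 45°.
Cell spans 2° lon × 1° lat. Centre is SW corner plus half of each.
latitude 45.500, longitude -23.000.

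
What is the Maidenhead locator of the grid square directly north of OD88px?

OD89pa

Latitude subsquare x = 23; +1 → 24, wraps to 0 = a, carry into square.
Latitude square 8; +1 → 9.
The longitude characters are unchanged.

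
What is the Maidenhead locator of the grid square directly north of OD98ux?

OD99ua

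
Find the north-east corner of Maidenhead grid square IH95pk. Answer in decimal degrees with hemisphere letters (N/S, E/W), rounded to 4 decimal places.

14.5417° S, 0.6667° W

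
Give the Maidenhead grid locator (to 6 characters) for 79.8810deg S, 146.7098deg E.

QB30ic

Offset from 180°W / 90°S: lon 326.7098°, lat 10.1190°.
Field: 326.7098/20 → 16 → Q, 10.1190/10 → 1 → B; chars QB.
Square: 6.7098/2 → 3, 0.1190/1 → 0; chars 30.
Subsquare: 0.7098/0.0833333 → 8 → i, 0.1190/0.0416667 → 2 → c; chars ic.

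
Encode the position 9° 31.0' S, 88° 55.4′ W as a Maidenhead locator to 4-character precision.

Add 180° to longitude and 90° to latitude: 91.08, 80.48.
Field: lon ⌊91.08/20⌋ = 4 → E; lat ⌊80.48/10⌋ = 8 → I.
Square: lon ⌊11.08/2⌋ = 5; lat ⌊0.48/1⌋ = 0.

EI50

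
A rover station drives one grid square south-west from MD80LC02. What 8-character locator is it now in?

MD80kc91

Longitude extended square 0; −1 → -1, wraps to 9, carry into subsquare.
Longitude subsquare l = 11; −1 → 10 = k.
Latitude extended square 2; −1 → 1.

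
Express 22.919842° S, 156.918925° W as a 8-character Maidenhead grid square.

Offset from 180°W / 90°S: lon 23.08107°, lat 67.08016°.
Field: lon ⌊23.08107/20⌋ = 1 → B; lat ⌊67.08016/10⌋ = 6 → G.
Square: lon ⌊3.08107/2⌋ = 1; lat ⌊7.08016/1⌋ = 7.
Subsquare: lon ⌊1.08107/0.0833333⌋ = 12 → m; lat ⌊0.08016/0.0416667⌋ = 1 → b.
Extended square: lon ⌊0.08107/0.00833333⌋ = 9; lat ⌊0.03849/0.00416667⌋ = 9.

BG17mb99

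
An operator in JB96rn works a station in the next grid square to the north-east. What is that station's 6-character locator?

JB96so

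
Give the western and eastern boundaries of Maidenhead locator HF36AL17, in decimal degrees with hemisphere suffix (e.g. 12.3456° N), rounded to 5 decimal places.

33.99167° W, 33.98333° W

Field H=7, F=5: +7·20° lon, +5·10° lat → SW at lon -40°, lat -40°.
Square 3, 6: +3·2° lon, +6·1° lat → SW at lon -34°, lat -34°.
Subsquare a=0, l=11: +0·0.0833333° lon, +11·0.0416667° lat → SW at lon -34°, lat -33.5417°.
Extended square 1, 7: +1·0.00833333° lon, +7·0.00416667° lat → SW at lon -33.9917°, lat -33.5125°.
Cell spans 0.00833333° lon × 0.00416667° lat.
west 33.99167° W, east 33.98333° W.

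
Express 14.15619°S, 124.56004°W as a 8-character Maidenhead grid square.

CH75ru22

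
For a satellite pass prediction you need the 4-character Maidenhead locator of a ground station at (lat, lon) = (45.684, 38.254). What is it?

Add 180° to longitude and 90° to latitude: 218.25, 135.68.
Field (20°×10°, letters A–R): lon ⌊218.25/20⌋ = 10 → K; lat ⌊135.68/10⌋ = 13 → N.
Square (2°×1°, digits 0–9): lon ⌊18.25/2⌋ = 9; lat ⌊5.68/1⌋ = 5.

KN95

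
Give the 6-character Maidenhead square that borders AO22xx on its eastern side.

Longitude subsquare x = 23; +1 → 24, wraps to 0 = a, carry into square.
Longitude square 2; +1 → 3.
The latitude characters are unchanged.

AO32ax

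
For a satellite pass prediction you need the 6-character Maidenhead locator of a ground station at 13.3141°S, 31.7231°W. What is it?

Offset from 180°W / 90°S: lon 148.2769°, lat 76.6859°.
Field (20°×10°, letters A–R): 148.2769/20 → 7 → H, 76.6859/10 → 7 → H; chars HH.
Square (2°×1°, digits 0–9): 8.2769/2 → 4, 6.6859/1 → 6; chars 46.
Subsquare (5′×2.5′, letters a–x): 0.2769/0.0833333 → 3 → d, 0.6859/0.0416667 → 16 → q; chars dq.

HH46dq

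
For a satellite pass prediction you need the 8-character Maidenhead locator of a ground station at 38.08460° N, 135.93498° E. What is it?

PM78xc20

Shift to the Maidenhead origin (180°W, 90°S): lon 315.93498, lat 128.08460.
Field: lon ⌊315.93498/20⌋ = 15 → P; lat ⌊128.08460/10⌋ = 12 → M.
Square: lon ⌊15.93498/2⌋ = 7; lat ⌊8.08460/1⌋ = 8.
Subsquare: lon ⌊1.93498/0.0833333⌋ = 23 → x; lat ⌊0.08460/0.0416667⌋ = 2 → c.
Extended square: lon ⌊0.01831/0.00833333⌋ = 2; lat ⌊0.00127/0.00416667⌋ = 0.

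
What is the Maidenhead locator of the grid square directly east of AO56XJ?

AO66aj

Longitude subsquare x = 23; +1 → 24, wraps to 0 = a, carry into square.
Longitude square 5; +1 → 6.
The latitude characters are unchanged.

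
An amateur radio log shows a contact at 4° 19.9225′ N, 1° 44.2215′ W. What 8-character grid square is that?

IJ94dh19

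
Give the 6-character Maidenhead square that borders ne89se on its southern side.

Latitude subsquare e = 4; −1 → 3 = d.
The longitude characters are unchanged.

NE89sd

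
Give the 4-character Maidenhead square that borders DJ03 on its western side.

CJ93

Longitude square 0; −1 → -1, wraps to 9, carry into field.
Longitude field D = 3; −1 → 2 = C.
The latitude characters are unchanged.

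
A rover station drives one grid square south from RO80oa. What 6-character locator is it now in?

Latitude subsquare a = 0; −1 → -1, wraps to 23 = x, carry into square.
Latitude square 0; −1 → -1, wraps to 9, carry into field.
Latitude field O = 14; −1 → 13 = N.
The longitude characters are unchanged.

RN89ox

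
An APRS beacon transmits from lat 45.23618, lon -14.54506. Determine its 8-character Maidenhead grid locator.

Offset from 180°W / 90°S: lon 165.45494°, lat 135.23618°.
Field: lon ⌊165.45494/20⌋ = 8 → I; lat ⌊135.23618/10⌋ = 13 → N.
Square: lon ⌊5.45494/2⌋ = 2; lat ⌊5.23618/1⌋ = 5.
Subsquare: lon ⌊1.45494/0.0833333⌋ = 17 → r; lat ⌊0.23618/0.0416667⌋ = 5 → f.
Extended square: lon ⌊0.03827/0.00833333⌋ = 4; lat ⌊0.02785/0.00416667⌋ = 6.

IN25rf46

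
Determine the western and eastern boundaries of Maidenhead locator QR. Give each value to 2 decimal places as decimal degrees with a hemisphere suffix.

Field Q=16, R=17: +16·20° lon, +17·10° lat → SW at lon 140°, lat 80°.
Cell spans 20° lon × 10° lat.
west 140.00° E, east 160.00° E.

140.00° E, 160.00° E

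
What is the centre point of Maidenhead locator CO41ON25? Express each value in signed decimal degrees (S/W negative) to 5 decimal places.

Field C=2, O=14: +2·20° lon, +14·10° lat → SW at lon -140°, lat 50°.
Square 4, 1: +4·2° lon, +1·1° lat → SW at lon -132°, lat 51°.
Subsquare o=14, n=13: +14·0.0833333° lon, +13·0.0416667° lat → SW at lon -130.833°, lat 51.5417°.
Extended square 2, 5: +2·0.00833333° lon, +5·0.00416667° lat → SW at lon -130.817°, lat 51.5625°.
Cell spans 0.00833333° lon × 0.00416667° lat. Centre is SW corner plus half of each.
latitude 51.56458, longitude -130.81250.

51.56458, -130.81250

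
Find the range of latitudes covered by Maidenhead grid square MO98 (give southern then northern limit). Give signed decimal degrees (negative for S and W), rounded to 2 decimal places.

Field M=12, O=14: +12·20° lon, +14·10° lat → SW at lon 60°, lat 50°.
Square 9, 8: +9·2° lon, +8·1° lat → SW at lon 78°, lat 58°.
Cell spans 2° lon × 1° lat.
south 58.00, north 59.00.

58.00, 59.00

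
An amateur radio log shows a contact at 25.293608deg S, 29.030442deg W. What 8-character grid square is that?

Add 180° to longitude and 90° to latitude: 150.96956, 64.70639.
Field (20°×10°, letters A–R): 150.96956/20 → 7 → H, 64.70639/10 → 6 → G; chars HG.
Square (2°×1°, digits 0–9): 10.96956/2 → 5, 4.70639/1 → 4; chars 54.
Subsquare (5′×2.5′, letters a–x): 0.96956/0.0833333 → 11 → l, 0.70639/0.0416667 → 16 → q; chars lq.
Extended square (30″×15″, digits 0–9): 0.05289/0.00833333 → 6, 0.03973/0.00416667 → 9; chars 69.

HG54lq69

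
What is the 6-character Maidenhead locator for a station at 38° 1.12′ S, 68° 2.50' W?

Shift to the Maidenhead origin (180°W, 90°S): lon 111.9583, lat 51.9813.
Field: lon ⌊111.9583/20⌋ = 5 → F; lat ⌊51.9813/10⌋ = 5 → F.
Square: lon ⌊11.9583/2⌋ = 5; lat ⌊1.9813/1⌋ = 1.
Subsquare: lon ⌊1.9583/0.0833333⌋ = 23 → x; lat ⌊0.9813/0.0416667⌋ = 23 → x.

FF51xx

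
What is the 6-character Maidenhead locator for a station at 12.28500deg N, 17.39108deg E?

JK82qg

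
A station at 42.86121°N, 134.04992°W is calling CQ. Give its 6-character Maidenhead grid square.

CN22xu

Shift to the Maidenhead origin (180°W, 90°S): lon 45.9501, lat 132.8612.
Field: 45.9501/20 → 2 → C, 132.8612/10 → 13 → N; chars CN.
Square: 5.9501/2 → 2, 2.8612/1 → 2; chars 22.
Subsquare: 1.9501/0.0833333 → 23 → x, 0.8612/0.0416667 → 20 → u; chars xu.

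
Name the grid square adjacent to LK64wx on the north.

Latitude subsquare x = 23; +1 → 24, wraps to 0 = a, carry into square.
Latitude square 4; +1 → 5.
The longitude characters are unchanged.

LK65wa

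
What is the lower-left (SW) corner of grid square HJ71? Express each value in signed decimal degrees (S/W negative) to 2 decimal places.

1.00, -26.00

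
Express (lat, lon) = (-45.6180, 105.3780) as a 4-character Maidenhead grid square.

Add 180° to longitude and 90° to latitude: 285.38, 44.38.
Field: lon ⌊285.38/20⌋ = 14 → O; lat ⌊44.38/10⌋ = 4 → E.
Square: lon ⌊5.38/2⌋ = 2; lat ⌊4.38/1⌋ = 4.

OE24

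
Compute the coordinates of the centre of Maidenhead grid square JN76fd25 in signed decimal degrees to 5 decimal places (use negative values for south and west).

46.14792, 14.43750

Field J=9, N=13: +9·20° lon, +13·10° lat → SW at lon 0°, lat 40°.
Square 7, 6: +7·2° lon, +6·1° lat → SW at lon 14°, lat 46°.
Subsquare f=5, d=3: +5·0.0833333° lon, +3·0.0416667° lat → SW at lon 14.4167°, lat 46.125°.
Extended square 2, 5: +2·0.00833333° lon, +5·0.00416667° lat → SW at lon 14.4333°, lat 46.1458°.
Cell spans 0.00833333° lon × 0.00416667° lat. Centre is SW corner plus half of each.
latitude 46.14792, longitude 14.43750.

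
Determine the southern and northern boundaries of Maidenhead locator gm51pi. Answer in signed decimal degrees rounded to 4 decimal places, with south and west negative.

Field G=6, M=12: +6·20° lon, +12·10° lat → SW at lon -60°, lat 30°.
Square 5, 1: +5·2° lon, +1·1° lat → SW at lon -50°, lat 31°.
Subsquare p=15, i=8: +15·0.0833333° lon, +8·0.0416667° lat → SW at lon -48.75°, lat 31.3333°.
Cell spans 0.0833333° lon × 0.0416667° lat.
south 31.3333, north 31.3750.

31.3333, 31.3750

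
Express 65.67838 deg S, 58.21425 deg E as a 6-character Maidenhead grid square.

LC94ch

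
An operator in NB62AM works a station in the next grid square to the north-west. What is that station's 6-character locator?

NB52xn

Longitude subsquare a = 0; −1 → -1, wraps to 23 = x, carry into square.
Longitude square 6; −1 → 5.
Latitude subsquare m = 12; +1 → 13 = n.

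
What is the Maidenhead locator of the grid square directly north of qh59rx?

QI50ra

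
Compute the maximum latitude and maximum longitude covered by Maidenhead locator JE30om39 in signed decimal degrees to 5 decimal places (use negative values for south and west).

-49.45833, 7.20000

Field J=9, E=4: +9·20° lon, +4·10° lat → SW at lon 0°, lat -50°.
Square 3, 0: +3·2° lon, +0·1° lat → SW at lon 6°, lat -50°.
Subsquare o=14, m=12: +14·0.0833333° lon, +12·0.0416667° lat → SW at lon 7.16667°, lat -49.5°.
Extended square 3, 9: +3·0.00833333° lon, +9·0.00416667° lat → SW at lon 7.19167°, lat -49.4625°.
Cell spans 0.00833333° lon × 0.00416667° lat. NE corner is SW corner plus one full cell.
latitude -49.45833, longitude 7.20000.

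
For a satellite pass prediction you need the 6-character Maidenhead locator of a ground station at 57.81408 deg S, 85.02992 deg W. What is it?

ED72le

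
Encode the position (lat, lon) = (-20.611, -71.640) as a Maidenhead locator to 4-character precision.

Add 180° to longitude and 90° to latitude: 108.36, 69.39.
Field: lon ⌊108.36/20⌋ = 5 → F; lat ⌊69.39/10⌋ = 6 → G.
Square: lon ⌊8.36/2⌋ = 4; lat ⌊9.39/1⌋ = 9.

FG49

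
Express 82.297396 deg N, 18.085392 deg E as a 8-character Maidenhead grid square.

JR92bh01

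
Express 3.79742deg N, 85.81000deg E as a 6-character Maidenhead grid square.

NJ23vt

Offset from 180°W / 90°S: lon 265.8100°, lat 93.7974°.
Field (20°×10°, letters A–R): lon ⌊265.8100/20⌋ = 13 → N; lat ⌊93.7974/10⌋ = 9 → J.
Square (2°×1°, digits 0–9): lon ⌊5.8100/2⌋ = 2; lat ⌊3.7974/1⌋ = 3.
Subsquare (5′×2.5′, letters a–x): lon ⌊1.8100/0.0833333⌋ = 21 → v; lat ⌊0.7974/0.0416667⌋ = 19 → t.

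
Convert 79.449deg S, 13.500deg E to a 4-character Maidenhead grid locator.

JB60

Shift to the Maidenhead origin (180°W, 90°S): lon 193.50, lat 10.55.
Field (20°×10°, letters A–R): 193.50/20 → 9 → J, 10.55/10 → 1 → B; chars JB.
Square (2°×1°, digits 0–9): 13.50/2 → 6, 0.55/1 → 0; chars 60.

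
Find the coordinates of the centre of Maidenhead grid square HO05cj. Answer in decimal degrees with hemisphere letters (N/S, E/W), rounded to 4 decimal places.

Field H=7, O=14: +7·20° lon, +14·10° lat → SW at lon -40°, lat 50°.
Square 0, 5: +0·2° lon, +5·1° lat → SW at lon -40°, lat 55°.
Subsquare c=2, j=9: +2·0.0833333° lon, +9·0.0416667° lat → SW at lon -39.8333°, lat 55.375°.
Cell spans 0.0833333° lon × 0.0416667° lat. Centre is SW corner plus half of each.
latitude 55.3958° N, longitude 39.7917° W.

55.3958° N, 39.7917° W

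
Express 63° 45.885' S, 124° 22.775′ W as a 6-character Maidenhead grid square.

Offset from 180°W / 90°S: lon 55.6204°, lat 26.2353°.
Field: lon ⌊55.6204/20⌋ = 2 → C; lat ⌊26.2353/10⌋ = 2 → C.
Square: lon ⌊15.6204/2⌋ = 7; lat ⌊6.2353/1⌋ = 6.
Subsquare: lon ⌊1.6204/0.0833333⌋ = 19 → t; lat ⌊0.2353/0.0416667⌋ = 5 → f.

CC76tf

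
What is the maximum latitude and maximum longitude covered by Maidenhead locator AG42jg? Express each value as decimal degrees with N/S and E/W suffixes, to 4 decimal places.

Field A=0, G=6: +0·20° lon, +6·10° lat → SW at lon -180°, lat -30°.
Square 4, 2: +4·2° lon, +2·1° lat → SW at lon -172°, lat -28°.
Subsquare j=9, g=6: +9·0.0833333° lon, +6·0.0416667° lat → SW at lon -171.25°, lat -27.75°.
Cell spans 0.0833333° lon × 0.0416667° lat. NE corner is SW corner plus one full cell.
latitude 27.7083° S, longitude 171.1667° W.

27.7083° S, 171.1667° W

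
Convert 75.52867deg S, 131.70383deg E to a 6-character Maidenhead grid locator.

PB54ul

Shift to the Maidenhead origin (180°W, 90°S): lon 311.7038, lat 14.4713.
Field: 311.7038/20 → 15 → P, 14.4713/10 → 1 → B; chars PB.
Square: 11.7038/2 → 5, 4.4713/1 → 4; chars 54.
Subsquare: 1.7038/0.0833333 → 20 → u, 0.4713/0.0416667 → 11 → l; chars ul.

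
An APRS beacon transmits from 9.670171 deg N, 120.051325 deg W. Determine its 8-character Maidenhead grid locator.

CJ99xq30

Offset from 180°W / 90°S: lon 59.94867°, lat 99.67017°.
Field: lon ⌊59.94867/20⌋ = 2 → C; lat ⌊99.67017/10⌋ = 9 → J.
Square: lon ⌊19.94867/2⌋ = 9; lat ⌊9.67017/1⌋ = 9.
Subsquare: lon ⌊1.94867/0.0833333⌋ = 23 → x; lat ⌊0.67017/0.0416667⌋ = 16 → q.
Extended square: lon ⌊0.03201/0.00833333⌋ = 3; lat ⌊0.00350/0.00416667⌋ = 0.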